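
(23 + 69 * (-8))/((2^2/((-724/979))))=95749/979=97.80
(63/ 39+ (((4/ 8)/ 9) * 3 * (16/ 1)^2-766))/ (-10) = 28147/ 390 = 72.17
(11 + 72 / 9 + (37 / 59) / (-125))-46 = -199162 / 7375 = -27.01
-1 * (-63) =63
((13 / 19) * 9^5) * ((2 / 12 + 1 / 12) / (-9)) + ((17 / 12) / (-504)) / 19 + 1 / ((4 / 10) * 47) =-6060975271 / 5400864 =-1122.22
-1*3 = -3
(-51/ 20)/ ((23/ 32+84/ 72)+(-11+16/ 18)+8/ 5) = 0.38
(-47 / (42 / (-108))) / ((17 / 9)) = 7614 / 119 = 63.98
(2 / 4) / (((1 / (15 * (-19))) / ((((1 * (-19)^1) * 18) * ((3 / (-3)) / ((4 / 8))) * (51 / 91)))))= -4970970 / 91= -54626.04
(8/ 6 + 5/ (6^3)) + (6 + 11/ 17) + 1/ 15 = 148169/ 18360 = 8.07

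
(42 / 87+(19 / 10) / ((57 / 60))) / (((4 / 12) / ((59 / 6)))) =2124 / 29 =73.24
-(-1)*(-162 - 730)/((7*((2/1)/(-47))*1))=20962/7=2994.57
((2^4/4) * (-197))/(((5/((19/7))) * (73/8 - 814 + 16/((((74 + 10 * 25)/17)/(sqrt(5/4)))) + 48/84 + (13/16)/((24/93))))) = 0.53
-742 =-742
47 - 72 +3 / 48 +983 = 15329 / 16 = 958.06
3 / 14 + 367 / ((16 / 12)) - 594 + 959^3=881973760.46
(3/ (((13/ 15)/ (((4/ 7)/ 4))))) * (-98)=-48.46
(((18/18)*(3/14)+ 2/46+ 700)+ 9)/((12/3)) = 228381/1288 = 177.31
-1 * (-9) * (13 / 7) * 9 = 1053 / 7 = 150.43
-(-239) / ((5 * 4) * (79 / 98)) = 11711 / 790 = 14.82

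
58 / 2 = 29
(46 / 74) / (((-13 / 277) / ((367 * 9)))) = -21043413 / 481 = -43749.30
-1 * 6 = -6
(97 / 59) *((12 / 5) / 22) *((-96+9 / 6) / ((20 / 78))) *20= -4289922 / 3245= -1322.01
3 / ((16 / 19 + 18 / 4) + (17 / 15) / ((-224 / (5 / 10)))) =383040 / 681757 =0.56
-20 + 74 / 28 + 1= -229 / 14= -16.36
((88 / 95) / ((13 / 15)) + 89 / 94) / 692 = 46799 / 16066856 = 0.00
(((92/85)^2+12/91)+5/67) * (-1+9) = 11.02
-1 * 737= -737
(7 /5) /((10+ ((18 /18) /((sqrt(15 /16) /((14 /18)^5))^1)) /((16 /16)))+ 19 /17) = 4801302120177 /38101330985111 - 163893806244 * sqrt(15) /190506654925555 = 0.12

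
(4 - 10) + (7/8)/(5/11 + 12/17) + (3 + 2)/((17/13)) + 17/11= 5705/46376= 0.12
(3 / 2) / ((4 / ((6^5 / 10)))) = 1458 / 5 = 291.60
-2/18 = -1/9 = -0.11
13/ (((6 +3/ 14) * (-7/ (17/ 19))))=-442/ 1653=-0.27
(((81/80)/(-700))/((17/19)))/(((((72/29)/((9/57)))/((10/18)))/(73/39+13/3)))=-3509/9900800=-0.00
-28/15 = -1.87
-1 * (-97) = 97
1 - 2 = -1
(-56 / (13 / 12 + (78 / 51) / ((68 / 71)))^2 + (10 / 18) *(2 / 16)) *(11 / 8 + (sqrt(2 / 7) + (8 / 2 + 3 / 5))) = -11486573178677 / 248823432000-48060975643 *sqrt(14) / 43544100600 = -50.29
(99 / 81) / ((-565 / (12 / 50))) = -22 / 42375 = -0.00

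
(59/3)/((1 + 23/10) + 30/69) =13570/2577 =5.27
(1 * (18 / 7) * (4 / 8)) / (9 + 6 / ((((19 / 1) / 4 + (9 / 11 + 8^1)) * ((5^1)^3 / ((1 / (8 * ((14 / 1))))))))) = 0.14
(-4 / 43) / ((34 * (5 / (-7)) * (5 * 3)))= 0.00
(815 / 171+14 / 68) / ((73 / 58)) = 838303 / 212211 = 3.95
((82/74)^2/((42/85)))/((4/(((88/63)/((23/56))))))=2.11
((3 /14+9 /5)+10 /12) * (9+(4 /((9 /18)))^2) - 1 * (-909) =117272 /105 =1116.88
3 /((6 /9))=9 /2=4.50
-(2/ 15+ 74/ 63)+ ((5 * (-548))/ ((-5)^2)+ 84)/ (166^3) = -235577252/ 180112905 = -1.31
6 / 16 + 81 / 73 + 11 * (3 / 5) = 23607 / 2920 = 8.08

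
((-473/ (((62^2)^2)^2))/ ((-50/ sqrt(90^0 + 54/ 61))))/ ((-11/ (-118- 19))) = 5891*sqrt(7015)/ 665937322033932800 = 0.00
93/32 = 2.91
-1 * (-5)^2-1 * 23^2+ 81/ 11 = -6013/ 11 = -546.64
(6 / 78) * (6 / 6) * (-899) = -899 / 13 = -69.15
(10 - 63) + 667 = 614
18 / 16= 9 / 8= 1.12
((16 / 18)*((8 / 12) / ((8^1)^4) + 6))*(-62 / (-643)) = 1142815 / 2222208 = 0.51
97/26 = 3.73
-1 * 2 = -2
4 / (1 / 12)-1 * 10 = 38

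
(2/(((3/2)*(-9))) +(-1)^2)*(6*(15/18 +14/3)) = 253/9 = 28.11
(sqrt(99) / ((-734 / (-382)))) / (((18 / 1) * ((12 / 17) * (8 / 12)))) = 0.61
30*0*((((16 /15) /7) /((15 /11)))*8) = 0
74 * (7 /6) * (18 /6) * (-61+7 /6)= -92981 /6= -15496.83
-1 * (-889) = 889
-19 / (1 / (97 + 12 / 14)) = -13015 / 7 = -1859.29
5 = 5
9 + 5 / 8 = 77 / 8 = 9.62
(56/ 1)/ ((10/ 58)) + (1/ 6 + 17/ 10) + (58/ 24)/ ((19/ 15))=74915/ 228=328.57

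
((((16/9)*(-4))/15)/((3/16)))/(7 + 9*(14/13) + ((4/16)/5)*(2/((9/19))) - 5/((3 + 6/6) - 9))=-26624/188523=-0.14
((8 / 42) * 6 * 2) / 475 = 16 / 3325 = 0.00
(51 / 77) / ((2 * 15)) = 17 / 770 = 0.02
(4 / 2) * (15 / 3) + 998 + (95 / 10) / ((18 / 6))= 6067 / 6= 1011.17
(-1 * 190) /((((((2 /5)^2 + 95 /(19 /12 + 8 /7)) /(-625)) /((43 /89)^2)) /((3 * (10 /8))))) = 9427733203125 /3174990272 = 2969.37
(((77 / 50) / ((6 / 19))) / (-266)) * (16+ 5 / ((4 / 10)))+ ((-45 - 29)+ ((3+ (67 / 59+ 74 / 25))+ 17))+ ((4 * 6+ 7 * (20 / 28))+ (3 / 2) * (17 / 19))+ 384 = 6527183 / 17936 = 363.92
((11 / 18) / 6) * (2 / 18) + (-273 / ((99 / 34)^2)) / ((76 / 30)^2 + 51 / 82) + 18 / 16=-8078928401 / 2350122984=-3.44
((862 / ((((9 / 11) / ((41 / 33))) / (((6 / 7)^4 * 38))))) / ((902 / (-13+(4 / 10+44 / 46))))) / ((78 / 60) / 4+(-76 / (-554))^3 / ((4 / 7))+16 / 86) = -7696272405575000832 / 11448892558426631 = -672.23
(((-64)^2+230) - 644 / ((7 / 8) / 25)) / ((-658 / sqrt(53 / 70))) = 7037 * sqrt(3710) / 23030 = 18.61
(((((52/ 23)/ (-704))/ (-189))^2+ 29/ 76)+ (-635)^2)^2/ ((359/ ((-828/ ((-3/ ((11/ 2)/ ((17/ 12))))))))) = 20110004003412479105945774946750156025/ 41438763342486559387312128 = 485294501604.83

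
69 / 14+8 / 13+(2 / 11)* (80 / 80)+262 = 535987 / 2002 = 267.73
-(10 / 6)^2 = -25 / 9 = -2.78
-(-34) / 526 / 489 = 17 / 128607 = 0.00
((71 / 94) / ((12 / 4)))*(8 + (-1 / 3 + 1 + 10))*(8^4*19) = 154714112 / 423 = 365754.40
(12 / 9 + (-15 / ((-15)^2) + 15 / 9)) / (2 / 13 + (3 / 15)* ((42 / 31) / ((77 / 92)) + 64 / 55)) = 487630 / 118083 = 4.13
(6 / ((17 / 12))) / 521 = 72 / 8857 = 0.01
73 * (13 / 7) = 949 / 7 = 135.57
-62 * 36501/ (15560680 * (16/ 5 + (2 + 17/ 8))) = -2263062/ 113981981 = -0.02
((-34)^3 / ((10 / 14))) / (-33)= 1667.44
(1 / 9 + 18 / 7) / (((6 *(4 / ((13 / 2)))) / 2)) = 2197 / 1512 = 1.45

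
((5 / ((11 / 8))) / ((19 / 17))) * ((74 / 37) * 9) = 12240 / 209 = 58.56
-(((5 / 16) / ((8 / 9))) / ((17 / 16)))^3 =-91125 / 2515456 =-0.04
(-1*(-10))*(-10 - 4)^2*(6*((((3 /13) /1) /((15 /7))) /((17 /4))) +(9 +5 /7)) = 4273696 /221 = 19337.99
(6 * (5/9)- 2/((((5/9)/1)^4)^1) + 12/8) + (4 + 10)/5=-13.36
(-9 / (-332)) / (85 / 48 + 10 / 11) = 1188 / 117445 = 0.01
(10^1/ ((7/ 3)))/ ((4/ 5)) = 75/ 14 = 5.36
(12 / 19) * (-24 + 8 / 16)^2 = 6627 / 19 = 348.79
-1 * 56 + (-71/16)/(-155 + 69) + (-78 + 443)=425255/1376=309.05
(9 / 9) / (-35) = -1 / 35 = -0.03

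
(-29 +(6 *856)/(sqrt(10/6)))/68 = -29/68 +1284 *sqrt(15)/85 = 58.08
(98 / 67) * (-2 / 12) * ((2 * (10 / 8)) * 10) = -1225 / 201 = -6.09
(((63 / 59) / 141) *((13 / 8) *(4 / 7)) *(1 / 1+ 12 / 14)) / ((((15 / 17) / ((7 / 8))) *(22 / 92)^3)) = 34955791 / 36908630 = 0.95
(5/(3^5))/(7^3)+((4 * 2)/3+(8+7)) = 1472504/83349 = 17.67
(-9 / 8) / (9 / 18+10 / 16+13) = -0.08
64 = 64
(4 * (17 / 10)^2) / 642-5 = -79961 / 16050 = -4.98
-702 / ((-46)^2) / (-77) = 351 / 81466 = 0.00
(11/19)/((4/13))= 143/76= 1.88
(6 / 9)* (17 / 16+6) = 113 / 24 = 4.71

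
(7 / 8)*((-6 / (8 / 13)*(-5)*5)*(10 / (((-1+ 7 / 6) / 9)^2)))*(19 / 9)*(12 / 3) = 52518375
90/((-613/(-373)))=33570/613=54.76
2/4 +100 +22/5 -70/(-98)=7393/70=105.61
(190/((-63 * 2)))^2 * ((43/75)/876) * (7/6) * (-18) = -15523/496692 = -0.03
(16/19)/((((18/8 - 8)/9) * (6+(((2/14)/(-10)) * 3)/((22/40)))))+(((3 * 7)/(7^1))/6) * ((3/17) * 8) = 68220/141151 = 0.48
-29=-29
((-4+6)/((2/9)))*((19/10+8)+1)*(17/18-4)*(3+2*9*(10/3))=-75537/4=-18884.25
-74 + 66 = -8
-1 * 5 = -5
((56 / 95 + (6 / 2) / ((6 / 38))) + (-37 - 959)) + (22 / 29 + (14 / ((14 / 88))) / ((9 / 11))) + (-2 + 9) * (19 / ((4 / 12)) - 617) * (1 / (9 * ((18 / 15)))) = -91572347 / 74385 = -1231.06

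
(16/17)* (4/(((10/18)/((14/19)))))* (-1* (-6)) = 29.96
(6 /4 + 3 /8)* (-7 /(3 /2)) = -35 /4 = -8.75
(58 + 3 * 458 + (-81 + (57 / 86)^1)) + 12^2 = 128627 / 86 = 1495.66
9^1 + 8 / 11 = 107 / 11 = 9.73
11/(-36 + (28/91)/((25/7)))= -3575/11672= -0.31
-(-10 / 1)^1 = 10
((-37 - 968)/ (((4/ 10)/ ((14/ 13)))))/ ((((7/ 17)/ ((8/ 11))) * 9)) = -227800/ 429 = -531.00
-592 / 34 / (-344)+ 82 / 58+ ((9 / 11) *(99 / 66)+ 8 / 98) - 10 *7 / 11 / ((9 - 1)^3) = 734175273 / 265920256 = 2.76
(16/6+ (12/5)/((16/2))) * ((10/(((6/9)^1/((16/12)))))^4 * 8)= 11392000/3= 3797333.33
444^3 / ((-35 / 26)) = -2275737984 / 35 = -65021085.26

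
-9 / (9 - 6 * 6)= 1 / 3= 0.33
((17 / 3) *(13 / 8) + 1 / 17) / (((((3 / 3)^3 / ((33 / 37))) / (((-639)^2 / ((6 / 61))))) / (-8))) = -345310400457 / 1258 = -274491574.29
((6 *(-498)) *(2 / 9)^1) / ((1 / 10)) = -6640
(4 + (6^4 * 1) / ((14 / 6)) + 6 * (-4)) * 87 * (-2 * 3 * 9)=-17608104 / 7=-2515443.43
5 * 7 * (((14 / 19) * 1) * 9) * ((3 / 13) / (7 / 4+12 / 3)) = 52920 / 5681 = 9.32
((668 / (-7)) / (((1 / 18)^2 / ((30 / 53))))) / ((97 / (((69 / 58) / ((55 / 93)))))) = -4166532432 / 11479853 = -362.94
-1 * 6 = -6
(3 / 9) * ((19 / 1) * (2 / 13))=38 / 39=0.97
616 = 616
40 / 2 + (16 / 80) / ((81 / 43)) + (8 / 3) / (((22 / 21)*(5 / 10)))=112253 / 4455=25.20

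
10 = 10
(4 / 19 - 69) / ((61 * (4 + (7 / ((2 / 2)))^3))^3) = -1307 / 180190350624797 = -0.00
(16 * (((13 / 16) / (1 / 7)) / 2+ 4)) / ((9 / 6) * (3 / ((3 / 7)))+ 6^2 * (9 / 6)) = 73 / 43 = 1.70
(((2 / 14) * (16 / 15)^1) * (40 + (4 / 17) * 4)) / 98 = 1856 / 29155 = 0.06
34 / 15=2.27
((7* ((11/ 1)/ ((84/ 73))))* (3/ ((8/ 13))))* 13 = 135707/ 32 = 4240.84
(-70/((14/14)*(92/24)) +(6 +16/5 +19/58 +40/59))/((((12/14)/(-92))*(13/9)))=66570189/111215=598.57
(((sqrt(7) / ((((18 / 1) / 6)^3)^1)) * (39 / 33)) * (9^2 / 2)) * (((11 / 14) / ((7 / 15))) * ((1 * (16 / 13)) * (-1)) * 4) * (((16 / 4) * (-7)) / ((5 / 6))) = 3456 * sqrt(7) / 7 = 1306.25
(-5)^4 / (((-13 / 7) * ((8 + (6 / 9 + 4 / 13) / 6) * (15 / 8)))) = -4200 / 191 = -21.99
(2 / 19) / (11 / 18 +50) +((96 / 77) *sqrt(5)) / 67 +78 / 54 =96 *sqrt(5) / 5159 +225341 / 155781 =1.49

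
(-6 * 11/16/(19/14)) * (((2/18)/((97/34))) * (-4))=2618/5529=0.47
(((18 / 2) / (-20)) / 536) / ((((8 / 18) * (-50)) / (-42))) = -1701 / 1072000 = -0.00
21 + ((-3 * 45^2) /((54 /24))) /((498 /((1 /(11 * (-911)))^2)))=175032828213 /8334896603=21.00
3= 3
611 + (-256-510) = -155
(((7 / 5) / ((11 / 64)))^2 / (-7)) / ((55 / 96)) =-2752512 / 166375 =-16.54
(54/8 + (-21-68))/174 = -329/696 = -0.47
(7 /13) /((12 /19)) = 133 /156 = 0.85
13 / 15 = 0.87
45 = 45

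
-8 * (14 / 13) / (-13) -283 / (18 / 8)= -190300 / 1521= -125.12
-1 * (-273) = 273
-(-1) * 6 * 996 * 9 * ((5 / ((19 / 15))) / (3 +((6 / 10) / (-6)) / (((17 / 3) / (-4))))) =38097000 / 551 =69141.56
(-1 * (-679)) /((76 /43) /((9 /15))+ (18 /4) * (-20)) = -87591 /11230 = -7.80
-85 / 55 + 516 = 514.45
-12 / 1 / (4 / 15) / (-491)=0.09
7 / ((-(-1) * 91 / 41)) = 41 / 13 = 3.15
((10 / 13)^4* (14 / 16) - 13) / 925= -0.01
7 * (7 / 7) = 7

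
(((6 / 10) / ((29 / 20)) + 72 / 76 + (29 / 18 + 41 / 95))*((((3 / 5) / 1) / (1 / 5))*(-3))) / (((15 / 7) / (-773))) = 913360567 / 82650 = 11050.94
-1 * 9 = -9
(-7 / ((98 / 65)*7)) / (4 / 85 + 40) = -5525 / 333592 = -0.02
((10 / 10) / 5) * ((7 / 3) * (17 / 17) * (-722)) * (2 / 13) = -51.84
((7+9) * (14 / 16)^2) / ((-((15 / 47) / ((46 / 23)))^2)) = -481.07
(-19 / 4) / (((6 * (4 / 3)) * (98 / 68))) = -323 / 784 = -0.41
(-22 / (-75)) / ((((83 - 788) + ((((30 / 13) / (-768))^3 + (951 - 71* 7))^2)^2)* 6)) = 0.00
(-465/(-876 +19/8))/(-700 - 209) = -1240/2117667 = -0.00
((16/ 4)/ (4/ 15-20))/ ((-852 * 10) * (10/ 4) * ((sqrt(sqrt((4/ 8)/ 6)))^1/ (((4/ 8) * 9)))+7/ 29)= 36256815/ 532006694821085556825218+59248239750 * sqrt(2) * 3^(3/ 4)/ 266003347410542778412609+1161829768050000 * sqrt(3)/ 266003347410542778412609+11391464249595000000 * sqrt(2) * 3^(1/ 4)/ 266003347410542778412609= 0.00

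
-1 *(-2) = 2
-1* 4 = -4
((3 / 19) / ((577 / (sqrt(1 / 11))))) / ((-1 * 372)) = -sqrt(11) / 14953532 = -0.00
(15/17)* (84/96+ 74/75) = 1117/680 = 1.64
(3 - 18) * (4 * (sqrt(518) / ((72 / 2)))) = -5 * sqrt(518) / 3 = -37.93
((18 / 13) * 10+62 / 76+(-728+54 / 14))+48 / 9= -7304827 / 10374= -704.15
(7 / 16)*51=357 / 16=22.31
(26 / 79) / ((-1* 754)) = -1 / 2291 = -0.00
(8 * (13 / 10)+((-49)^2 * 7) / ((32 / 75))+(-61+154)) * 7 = 44234183 / 160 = 276463.64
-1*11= -11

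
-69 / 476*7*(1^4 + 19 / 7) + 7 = 769 / 238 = 3.23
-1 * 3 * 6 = -18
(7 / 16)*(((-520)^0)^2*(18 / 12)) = 0.66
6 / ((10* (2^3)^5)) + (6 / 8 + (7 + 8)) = 2580483 / 163840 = 15.75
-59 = -59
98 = 98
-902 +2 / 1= -900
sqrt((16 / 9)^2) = 16 / 9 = 1.78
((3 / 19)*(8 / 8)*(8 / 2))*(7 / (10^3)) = 21 / 4750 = 0.00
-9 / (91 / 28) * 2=-72 / 13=-5.54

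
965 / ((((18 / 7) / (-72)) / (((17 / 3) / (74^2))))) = -114835 / 4107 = -27.96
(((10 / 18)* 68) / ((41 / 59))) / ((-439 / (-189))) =421260 / 17999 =23.40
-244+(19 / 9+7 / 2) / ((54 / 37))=-233431 / 972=-240.16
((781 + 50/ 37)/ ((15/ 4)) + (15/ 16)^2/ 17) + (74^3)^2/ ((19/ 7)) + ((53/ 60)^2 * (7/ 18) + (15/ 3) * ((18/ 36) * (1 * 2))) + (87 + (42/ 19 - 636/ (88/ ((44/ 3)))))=374803810987057982719/ 6195398400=60497128156.77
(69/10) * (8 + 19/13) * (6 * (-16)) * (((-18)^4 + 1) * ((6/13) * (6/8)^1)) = -192442996584/845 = -227743191.22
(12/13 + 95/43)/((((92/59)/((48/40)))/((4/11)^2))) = 2479416/7778485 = 0.32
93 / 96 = 31 / 32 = 0.97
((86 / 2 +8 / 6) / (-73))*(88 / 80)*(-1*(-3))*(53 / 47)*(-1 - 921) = 35745479 / 17155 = 2083.68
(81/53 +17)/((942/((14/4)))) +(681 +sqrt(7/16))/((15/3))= 136.40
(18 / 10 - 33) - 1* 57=-441 / 5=-88.20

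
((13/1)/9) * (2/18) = 13/81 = 0.16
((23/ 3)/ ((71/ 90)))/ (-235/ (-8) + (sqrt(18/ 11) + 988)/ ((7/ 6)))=2979469680/ 268637556547 - 794880 * sqrt(22)/ 268637556547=0.01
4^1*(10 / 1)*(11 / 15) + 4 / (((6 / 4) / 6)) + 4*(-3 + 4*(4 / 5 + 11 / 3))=104.80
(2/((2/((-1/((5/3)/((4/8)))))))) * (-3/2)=9/20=0.45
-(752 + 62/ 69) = -51950/ 69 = -752.90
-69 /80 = -0.86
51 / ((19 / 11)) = 561 / 19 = 29.53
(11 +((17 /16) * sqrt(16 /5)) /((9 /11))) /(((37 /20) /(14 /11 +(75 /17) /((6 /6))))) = 1063 * sqrt(5) /333 +21260 /629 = 40.94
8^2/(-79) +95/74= 2769/5846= 0.47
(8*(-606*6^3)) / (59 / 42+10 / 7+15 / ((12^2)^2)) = -7238025216 / 19589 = -369494.37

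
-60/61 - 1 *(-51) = 3051/61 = 50.02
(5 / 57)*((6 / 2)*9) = 45 / 19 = 2.37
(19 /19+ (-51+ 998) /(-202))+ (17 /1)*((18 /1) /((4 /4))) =61067 /202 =302.31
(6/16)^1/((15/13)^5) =0.18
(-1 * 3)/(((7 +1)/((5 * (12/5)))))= -9/2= -4.50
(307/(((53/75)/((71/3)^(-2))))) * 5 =3.88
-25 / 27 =-0.93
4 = 4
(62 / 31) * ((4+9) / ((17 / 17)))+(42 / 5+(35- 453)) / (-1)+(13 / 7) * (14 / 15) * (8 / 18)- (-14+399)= 1387 / 27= 51.37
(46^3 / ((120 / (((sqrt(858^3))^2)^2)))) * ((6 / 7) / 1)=9708166828907502823296 / 35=277376195111642937808.46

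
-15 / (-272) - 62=-16849 / 272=-61.94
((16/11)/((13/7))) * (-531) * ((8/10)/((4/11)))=-59472/65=-914.95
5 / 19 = 0.26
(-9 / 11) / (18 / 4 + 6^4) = -2 / 3179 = -0.00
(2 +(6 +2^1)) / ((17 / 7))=70 / 17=4.12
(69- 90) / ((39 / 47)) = -329 / 13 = -25.31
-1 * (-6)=6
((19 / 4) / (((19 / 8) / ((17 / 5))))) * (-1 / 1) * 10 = -68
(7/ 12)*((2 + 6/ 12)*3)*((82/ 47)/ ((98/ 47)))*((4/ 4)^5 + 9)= 1025/ 28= 36.61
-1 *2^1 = -2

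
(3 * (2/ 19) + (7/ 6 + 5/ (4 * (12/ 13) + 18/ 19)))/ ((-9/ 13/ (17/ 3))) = -6159712/ 293949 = -20.96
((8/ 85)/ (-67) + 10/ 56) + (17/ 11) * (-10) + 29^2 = 1448367021/ 1754060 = 825.72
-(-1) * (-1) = -1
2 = 2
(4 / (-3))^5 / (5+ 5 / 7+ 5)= -7168 / 18225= -0.39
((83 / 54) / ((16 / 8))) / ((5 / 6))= 83 / 90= 0.92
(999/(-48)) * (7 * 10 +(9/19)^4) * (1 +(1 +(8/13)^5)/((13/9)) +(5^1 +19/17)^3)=-336357.45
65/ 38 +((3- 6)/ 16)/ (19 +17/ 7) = 25867/ 15200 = 1.70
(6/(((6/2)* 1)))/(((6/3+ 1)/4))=8/3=2.67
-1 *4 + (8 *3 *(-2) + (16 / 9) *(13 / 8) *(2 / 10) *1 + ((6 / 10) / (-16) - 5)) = -40651 / 720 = -56.46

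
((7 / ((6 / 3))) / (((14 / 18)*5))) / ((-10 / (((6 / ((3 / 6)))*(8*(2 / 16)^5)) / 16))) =-27 / 1638400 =-0.00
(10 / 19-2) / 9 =-28 / 171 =-0.16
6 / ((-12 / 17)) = -17 / 2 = -8.50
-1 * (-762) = 762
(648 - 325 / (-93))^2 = 3671026921 / 8649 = 424445.24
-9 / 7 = -1.29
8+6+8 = 22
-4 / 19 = -0.21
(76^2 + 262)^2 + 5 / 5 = 36457445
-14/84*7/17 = -7/102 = -0.07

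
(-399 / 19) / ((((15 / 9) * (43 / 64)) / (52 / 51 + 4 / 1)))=-94.14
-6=-6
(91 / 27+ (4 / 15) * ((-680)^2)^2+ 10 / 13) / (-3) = -20012967937453 / 1053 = -19005667556.94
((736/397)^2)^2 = 293434556416/24840596881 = 11.81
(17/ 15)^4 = 83521/ 50625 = 1.65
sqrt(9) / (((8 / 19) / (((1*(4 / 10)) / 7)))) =57 / 140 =0.41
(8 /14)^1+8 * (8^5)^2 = 60129542148 /7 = 8589934592.57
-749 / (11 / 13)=-9737 / 11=-885.18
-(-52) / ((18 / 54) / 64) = 9984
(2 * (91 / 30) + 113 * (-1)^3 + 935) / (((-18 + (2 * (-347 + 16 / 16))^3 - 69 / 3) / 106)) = -1316626 / 4970608935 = -0.00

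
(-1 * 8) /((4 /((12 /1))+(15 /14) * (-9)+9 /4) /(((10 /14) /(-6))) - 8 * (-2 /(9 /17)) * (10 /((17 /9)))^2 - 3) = -1360 /153571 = -0.01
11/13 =0.85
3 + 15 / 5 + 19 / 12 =91 / 12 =7.58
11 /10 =1.10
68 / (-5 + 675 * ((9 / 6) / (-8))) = -1088 / 2105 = -0.52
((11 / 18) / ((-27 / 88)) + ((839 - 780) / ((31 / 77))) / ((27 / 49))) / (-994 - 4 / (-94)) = -93457573 / 351911628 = -0.27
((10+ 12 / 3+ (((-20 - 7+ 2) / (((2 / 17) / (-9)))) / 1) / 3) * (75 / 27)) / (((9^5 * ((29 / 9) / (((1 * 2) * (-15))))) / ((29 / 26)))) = -162875 / 511758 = -0.32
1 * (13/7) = 13/7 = 1.86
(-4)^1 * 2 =-8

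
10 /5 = 2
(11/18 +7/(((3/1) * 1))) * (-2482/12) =-65773/108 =-609.01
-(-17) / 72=0.24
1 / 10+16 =161 / 10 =16.10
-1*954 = -954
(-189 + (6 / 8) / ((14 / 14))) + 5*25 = -253 / 4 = -63.25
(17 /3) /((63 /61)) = 1037 /189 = 5.49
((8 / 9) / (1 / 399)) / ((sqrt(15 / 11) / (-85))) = -18088 * sqrt(165) / 9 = -25816.06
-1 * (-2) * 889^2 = 1580642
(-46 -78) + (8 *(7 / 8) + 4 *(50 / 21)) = -2257 / 21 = -107.48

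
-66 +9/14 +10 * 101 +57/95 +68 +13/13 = 70997/70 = 1014.24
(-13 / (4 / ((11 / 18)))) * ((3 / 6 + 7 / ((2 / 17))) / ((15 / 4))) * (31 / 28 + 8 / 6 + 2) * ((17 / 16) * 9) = -906763 / 672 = -1349.35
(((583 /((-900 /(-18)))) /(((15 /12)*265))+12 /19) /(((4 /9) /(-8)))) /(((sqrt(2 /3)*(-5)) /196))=13967352*sqrt(6) /59375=576.22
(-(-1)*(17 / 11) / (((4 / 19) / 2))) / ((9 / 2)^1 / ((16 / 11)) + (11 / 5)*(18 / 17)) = 439280 / 162261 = 2.71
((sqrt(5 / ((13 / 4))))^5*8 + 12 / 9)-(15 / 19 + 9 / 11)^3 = -77281852 / 27387987 + 6400*sqrt(65) / 2197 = 20.66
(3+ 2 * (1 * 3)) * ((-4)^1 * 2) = -72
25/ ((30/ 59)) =295/ 6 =49.17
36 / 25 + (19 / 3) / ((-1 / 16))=-7492 / 75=-99.89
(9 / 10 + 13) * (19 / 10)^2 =50179 / 1000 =50.18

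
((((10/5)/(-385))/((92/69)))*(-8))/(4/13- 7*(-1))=156/36575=0.00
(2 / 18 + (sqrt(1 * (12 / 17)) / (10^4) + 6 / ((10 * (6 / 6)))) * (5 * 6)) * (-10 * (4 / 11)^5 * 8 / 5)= -2670592 / 1449459 - 12288 * sqrt(51) / 342233375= -1.84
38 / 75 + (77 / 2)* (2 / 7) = 863 / 75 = 11.51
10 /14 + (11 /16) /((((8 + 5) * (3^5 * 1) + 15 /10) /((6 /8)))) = 48171 /67424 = 0.71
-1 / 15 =-0.07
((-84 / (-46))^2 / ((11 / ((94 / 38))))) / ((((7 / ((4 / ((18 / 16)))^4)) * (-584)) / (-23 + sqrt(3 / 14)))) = 172490752 / 255814119 - 12320768 * sqrt(42) / 5883724737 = 0.66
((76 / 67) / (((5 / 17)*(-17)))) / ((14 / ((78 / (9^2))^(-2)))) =-0.02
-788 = -788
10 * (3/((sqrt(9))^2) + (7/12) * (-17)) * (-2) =575/3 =191.67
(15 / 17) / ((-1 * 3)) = -5 / 17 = -0.29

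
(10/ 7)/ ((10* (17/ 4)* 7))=4/ 833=0.00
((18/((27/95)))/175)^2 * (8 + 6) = 2888/1575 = 1.83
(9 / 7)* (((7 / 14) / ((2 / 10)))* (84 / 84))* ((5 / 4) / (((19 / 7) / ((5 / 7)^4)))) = 140625 / 364952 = 0.39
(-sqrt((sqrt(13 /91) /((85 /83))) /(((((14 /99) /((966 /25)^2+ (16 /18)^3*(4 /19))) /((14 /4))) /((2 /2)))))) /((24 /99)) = -11*sqrt(16487843595245)*7^(3 /4) /399000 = -481.75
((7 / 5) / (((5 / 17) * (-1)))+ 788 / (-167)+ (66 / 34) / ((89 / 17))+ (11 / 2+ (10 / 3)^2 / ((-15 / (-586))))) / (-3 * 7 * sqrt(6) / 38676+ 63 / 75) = 695952686437525 * sqrt(6) / 2100972174780591+ 358888881342102892 / 700324058260197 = 513.27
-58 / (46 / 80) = -2320 / 23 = -100.87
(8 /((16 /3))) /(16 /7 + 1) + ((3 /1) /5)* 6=933 /230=4.06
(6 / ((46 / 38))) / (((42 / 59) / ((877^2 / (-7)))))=-862193609 / 1127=-765034.26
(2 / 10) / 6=0.03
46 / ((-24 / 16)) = -92 / 3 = -30.67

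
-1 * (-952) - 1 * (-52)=1004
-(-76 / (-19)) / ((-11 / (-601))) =-2404 / 11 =-218.55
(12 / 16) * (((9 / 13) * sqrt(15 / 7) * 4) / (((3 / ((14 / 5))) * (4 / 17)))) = 153 * sqrt(105) / 130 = 12.06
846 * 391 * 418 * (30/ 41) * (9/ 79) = 37332507960/ 3239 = 11525936.39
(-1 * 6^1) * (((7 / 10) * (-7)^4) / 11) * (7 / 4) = -352947 / 220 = -1604.30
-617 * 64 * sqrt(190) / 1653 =-39488 * sqrt(190) / 1653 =-329.28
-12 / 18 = -2 / 3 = -0.67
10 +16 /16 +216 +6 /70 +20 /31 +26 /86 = 10638889 /46655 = 228.03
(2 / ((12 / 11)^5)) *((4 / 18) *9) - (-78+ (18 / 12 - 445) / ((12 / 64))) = 152155931 / 62208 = 2445.92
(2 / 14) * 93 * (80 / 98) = 3720 / 343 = 10.85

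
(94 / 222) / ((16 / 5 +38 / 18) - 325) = -705 / 532282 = -0.00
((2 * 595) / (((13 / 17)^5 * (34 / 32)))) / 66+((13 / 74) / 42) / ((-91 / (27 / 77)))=40363457593969 / 621994489116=64.89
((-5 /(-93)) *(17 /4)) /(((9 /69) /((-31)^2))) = 60605 /36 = 1683.47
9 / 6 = 3 / 2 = 1.50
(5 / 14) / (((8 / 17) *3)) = 85 / 336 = 0.25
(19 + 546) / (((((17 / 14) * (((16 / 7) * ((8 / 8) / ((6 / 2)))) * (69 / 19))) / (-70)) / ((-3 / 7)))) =7890225 / 1564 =5044.90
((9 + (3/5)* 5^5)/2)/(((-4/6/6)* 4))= -4239/2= -2119.50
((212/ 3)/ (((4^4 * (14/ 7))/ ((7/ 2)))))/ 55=371/ 42240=0.01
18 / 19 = 0.95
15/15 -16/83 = 67/83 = 0.81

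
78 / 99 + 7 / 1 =257 / 33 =7.79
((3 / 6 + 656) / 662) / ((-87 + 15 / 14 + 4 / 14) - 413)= -707 / 355494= -0.00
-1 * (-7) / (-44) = -7 / 44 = -0.16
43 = 43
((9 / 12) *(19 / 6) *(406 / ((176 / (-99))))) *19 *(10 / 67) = -3297735 / 2144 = -1538.12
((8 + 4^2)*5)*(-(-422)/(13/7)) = 354480/13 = 27267.69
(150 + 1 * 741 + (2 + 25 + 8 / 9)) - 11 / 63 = 6431 / 7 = 918.71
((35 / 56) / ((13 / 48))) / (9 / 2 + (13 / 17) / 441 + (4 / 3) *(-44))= -449820 / 10557937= -0.04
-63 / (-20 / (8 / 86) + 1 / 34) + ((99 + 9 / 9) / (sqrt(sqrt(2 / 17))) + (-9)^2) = 594171 / 7309 + 50 * 17^(1 / 4) * 2^(3 / 4) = 252.04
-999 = -999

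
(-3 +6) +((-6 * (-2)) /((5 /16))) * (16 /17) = 3327 /85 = 39.14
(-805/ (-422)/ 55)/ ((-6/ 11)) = -161/ 2532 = -0.06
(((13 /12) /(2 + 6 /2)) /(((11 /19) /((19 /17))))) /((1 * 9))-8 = -803147 /100980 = -7.95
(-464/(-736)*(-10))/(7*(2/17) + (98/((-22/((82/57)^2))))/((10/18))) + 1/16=0.46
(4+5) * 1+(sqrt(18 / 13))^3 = 54 * sqrt(26) / 169+9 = 10.63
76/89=0.85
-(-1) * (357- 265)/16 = 23/4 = 5.75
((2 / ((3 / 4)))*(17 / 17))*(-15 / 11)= -40 / 11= -3.64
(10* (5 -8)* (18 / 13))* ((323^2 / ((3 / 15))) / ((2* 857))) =-140844150 / 11141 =-12641.97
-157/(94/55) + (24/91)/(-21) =-5501247/59878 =-91.87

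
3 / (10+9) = 3 / 19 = 0.16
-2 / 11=-0.18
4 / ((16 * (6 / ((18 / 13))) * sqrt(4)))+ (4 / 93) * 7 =3191 / 9672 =0.33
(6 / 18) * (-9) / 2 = -3 / 2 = -1.50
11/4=2.75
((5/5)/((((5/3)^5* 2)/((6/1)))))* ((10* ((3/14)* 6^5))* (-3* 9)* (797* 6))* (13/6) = -4757408813664/4375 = -1087407728.84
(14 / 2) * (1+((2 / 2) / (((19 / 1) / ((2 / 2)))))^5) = 17332700 / 2476099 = 7.00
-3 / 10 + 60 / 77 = 369 / 770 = 0.48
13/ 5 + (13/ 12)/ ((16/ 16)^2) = 221/ 60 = 3.68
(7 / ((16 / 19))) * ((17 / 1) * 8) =2261 / 2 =1130.50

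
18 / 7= 2.57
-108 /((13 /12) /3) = -3888 /13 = -299.08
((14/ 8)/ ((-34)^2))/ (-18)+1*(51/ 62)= 2122199/ 2580192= 0.82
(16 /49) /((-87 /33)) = -176 /1421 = -0.12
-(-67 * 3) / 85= 201 / 85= 2.36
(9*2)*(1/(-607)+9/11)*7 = 686952/6677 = 102.88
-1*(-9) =9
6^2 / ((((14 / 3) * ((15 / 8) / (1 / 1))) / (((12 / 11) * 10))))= 44.88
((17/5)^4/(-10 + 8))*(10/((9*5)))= -83521/5625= -14.85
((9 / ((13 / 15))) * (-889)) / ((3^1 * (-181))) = 40005 / 2353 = 17.00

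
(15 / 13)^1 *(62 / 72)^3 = 148955 / 202176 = 0.74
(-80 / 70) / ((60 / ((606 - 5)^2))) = -722402 / 105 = -6880.02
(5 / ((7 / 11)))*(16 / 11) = 80 / 7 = 11.43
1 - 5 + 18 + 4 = 18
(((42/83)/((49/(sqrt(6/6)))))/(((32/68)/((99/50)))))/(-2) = -5049/232400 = -0.02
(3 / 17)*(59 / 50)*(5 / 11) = 177 / 1870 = 0.09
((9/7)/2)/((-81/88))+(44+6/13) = 35842/819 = 43.76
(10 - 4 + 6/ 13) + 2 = 8.46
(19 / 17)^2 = 361 / 289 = 1.25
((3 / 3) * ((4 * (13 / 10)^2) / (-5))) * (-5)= 169 / 25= 6.76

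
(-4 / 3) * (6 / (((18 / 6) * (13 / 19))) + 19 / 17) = -3572 / 663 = -5.39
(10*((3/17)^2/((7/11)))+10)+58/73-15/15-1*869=-126814336/147679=-858.72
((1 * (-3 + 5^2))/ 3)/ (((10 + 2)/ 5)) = 55/ 18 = 3.06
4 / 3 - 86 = -84.67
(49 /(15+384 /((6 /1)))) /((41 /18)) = 882 /3239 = 0.27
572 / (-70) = -286 / 35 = -8.17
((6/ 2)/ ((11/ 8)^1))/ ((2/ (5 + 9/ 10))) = 354/ 55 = 6.44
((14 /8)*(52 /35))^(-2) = 25 /169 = 0.15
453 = 453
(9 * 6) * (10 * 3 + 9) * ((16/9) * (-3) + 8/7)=-61776/7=-8825.14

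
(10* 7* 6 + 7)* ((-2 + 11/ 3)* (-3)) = -2135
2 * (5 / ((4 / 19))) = 95 / 2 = 47.50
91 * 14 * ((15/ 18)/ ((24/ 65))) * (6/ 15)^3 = 8281/ 45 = 184.02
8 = 8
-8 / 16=-1 / 2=-0.50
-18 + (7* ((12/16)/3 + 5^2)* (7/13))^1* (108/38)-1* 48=101019/494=204.49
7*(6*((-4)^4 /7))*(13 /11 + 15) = 273408 /11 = 24855.27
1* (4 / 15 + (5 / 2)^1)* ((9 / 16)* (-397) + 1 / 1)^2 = 1050136667 / 7680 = 136736.55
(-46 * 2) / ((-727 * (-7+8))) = 92 / 727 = 0.13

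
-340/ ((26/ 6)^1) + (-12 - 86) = -2294/ 13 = -176.46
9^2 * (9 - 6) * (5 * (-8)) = -9720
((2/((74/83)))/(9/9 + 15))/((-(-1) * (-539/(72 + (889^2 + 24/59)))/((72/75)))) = -11611669539/58831850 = -197.37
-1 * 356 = -356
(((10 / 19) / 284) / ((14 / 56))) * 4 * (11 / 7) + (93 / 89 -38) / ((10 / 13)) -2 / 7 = -48.28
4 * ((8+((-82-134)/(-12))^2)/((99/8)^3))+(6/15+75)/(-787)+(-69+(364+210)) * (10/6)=3215899604312/3818126565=842.27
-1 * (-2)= 2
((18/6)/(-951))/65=-1/20605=-0.00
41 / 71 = 0.58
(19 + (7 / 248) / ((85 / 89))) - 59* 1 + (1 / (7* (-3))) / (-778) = -6883000973 / 172202520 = -39.97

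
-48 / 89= -0.54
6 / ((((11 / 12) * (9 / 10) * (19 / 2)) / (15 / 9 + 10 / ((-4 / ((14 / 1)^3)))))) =-3292000 / 627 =-5250.40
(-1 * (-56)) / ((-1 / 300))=-16800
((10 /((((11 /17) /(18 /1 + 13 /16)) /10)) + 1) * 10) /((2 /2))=639845 /22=29083.86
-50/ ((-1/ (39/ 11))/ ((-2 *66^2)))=-1544400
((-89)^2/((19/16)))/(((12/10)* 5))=63368/57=1111.72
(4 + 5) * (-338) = -3042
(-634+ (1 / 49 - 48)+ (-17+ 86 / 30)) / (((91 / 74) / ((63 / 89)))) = -400.70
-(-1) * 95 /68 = 95 /68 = 1.40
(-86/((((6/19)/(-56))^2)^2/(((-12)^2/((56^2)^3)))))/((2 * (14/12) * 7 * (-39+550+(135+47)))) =-5603803/159733728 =-0.04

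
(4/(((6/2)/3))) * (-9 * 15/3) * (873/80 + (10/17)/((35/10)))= -949383/476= -1994.50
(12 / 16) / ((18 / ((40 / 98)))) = 5 / 294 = 0.02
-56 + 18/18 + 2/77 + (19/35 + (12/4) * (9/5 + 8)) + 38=4993/385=12.97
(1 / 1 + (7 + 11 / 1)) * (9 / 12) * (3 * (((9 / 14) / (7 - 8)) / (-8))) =3.44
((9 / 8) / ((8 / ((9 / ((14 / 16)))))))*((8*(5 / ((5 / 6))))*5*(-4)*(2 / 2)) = -9720 / 7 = -1388.57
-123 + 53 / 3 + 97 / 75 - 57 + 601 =10999 / 25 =439.96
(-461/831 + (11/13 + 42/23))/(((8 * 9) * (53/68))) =4472105/118519713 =0.04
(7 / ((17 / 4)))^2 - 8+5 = -83 / 289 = -0.29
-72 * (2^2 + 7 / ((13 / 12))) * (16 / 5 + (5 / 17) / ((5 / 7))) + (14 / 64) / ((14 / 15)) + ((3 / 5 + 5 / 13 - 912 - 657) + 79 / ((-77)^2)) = -105768388953 / 24664640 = -4288.26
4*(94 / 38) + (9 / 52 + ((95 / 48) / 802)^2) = 3685221537463 / 366039677952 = 10.07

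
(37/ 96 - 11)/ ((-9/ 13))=13247/ 864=15.33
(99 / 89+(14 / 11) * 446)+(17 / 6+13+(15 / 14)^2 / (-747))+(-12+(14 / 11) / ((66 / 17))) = 100367865397 / 175190092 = 572.91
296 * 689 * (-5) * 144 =-146839680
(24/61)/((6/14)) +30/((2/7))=6461/61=105.92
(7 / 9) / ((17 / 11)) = 77 / 153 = 0.50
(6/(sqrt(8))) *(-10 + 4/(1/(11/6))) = -4 *sqrt(2) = -5.66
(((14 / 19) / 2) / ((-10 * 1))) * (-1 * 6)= 21 / 95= 0.22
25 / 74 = 0.34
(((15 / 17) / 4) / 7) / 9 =5 / 1428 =0.00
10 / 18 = 5 / 9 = 0.56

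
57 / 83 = 0.69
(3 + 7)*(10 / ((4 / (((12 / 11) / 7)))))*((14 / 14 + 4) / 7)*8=12000 / 539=22.26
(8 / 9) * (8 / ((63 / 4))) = 256 / 567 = 0.45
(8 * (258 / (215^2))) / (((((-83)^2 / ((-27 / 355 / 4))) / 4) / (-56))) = 72576 / 2629014625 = 0.00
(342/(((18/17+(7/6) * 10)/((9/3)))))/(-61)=-52326/39589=-1.32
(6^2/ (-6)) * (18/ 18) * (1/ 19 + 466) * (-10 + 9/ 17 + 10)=-1480.40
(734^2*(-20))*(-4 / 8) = 5387560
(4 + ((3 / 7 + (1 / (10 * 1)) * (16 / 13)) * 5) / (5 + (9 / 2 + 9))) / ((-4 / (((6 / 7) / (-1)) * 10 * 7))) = 209550 / 3367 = 62.24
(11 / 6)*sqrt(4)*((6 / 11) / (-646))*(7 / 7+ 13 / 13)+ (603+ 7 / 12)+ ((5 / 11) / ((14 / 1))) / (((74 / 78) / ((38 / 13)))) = 6666240445 / 11042724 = 603.68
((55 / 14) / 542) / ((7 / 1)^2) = 55 / 371812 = 0.00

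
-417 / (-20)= 417 / 20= 20.85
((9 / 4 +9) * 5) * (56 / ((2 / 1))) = 1575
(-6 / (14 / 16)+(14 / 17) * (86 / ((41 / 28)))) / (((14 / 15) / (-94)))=-4180.66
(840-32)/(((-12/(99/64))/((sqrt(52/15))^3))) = -14443*sqrt(195)/300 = -672.29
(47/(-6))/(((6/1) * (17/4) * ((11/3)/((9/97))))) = -141/18139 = -0.01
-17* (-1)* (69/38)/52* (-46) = -27.31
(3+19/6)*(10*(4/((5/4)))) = 592/3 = 197.33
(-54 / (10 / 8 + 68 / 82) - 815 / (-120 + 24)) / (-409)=572261 / 13389024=0.04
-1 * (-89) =89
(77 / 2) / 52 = 77 / 104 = 0.74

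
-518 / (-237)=518 / 237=2.19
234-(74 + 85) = 75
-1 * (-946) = 946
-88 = -88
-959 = -959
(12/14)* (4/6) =0.57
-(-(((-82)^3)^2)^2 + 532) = 92420056270299898187244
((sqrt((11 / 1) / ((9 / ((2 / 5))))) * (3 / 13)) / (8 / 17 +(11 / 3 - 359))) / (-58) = 51 * sqrt(110) / 68229460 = 0.00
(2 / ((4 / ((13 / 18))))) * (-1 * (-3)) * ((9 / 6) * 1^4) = 13 / 8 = 1.62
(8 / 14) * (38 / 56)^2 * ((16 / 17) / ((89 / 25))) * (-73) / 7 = -2635300 / 3632713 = -0.73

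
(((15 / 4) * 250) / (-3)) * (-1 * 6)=1875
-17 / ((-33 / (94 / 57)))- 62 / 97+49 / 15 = 3.48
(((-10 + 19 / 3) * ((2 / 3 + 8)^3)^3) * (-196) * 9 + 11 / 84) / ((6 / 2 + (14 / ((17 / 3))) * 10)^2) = 94725032368717248025 / 40753966428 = 2324314432.95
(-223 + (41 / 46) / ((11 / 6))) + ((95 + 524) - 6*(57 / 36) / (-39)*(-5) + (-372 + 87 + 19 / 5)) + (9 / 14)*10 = 83225927 / 690690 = 120.50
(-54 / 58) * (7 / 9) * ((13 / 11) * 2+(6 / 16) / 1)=-1.98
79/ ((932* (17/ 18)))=711/ 7922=0.09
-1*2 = -2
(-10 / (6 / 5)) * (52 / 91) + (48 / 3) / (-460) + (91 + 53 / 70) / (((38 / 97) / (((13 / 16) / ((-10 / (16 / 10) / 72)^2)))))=25250.73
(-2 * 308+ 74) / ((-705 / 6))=1084 / 235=4.61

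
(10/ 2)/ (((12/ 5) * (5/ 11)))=55/ 12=4.58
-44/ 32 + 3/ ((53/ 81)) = 1361/ 424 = 3.21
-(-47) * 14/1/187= 658/187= 3.52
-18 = -18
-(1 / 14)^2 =-1 / 196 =-0.01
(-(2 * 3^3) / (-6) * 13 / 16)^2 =13689 / 256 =53.47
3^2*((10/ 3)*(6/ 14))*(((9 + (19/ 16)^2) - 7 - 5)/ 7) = -18315/ 6272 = -2.92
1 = 1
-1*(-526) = 526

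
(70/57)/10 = 7/57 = 0.12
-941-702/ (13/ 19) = -1967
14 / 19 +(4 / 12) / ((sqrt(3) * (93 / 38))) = 38 * sqrt(3) / 837 +14 / 19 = 0.82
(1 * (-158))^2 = 24964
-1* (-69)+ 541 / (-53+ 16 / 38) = 58652 / 999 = 58.71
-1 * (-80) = 80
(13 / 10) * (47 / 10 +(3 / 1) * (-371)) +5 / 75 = -432217 / 300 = -1440.72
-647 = -647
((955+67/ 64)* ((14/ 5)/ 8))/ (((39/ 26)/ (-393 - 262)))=-56108479/ 384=-146115.83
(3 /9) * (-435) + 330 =185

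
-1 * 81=-81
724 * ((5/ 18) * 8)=14480/ 9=1608.89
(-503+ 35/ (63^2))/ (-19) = 285196/ 10773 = 26.47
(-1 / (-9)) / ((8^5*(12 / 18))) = 0.00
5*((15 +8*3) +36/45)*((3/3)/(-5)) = -39.80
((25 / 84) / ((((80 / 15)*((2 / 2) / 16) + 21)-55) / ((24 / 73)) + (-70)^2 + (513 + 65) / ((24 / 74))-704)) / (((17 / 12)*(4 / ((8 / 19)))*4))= 180 / 191305471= 0.00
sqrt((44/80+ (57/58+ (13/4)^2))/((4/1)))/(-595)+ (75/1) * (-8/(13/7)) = -4200/13- sqrt(4068845)/690200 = -323.08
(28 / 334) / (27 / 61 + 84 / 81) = 23058 / 406979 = 0.06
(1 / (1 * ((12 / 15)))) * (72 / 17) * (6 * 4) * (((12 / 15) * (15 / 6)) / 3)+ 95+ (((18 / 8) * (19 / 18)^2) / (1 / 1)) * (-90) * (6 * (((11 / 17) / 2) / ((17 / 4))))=44305 / 578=76.65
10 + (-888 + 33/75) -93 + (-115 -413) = -37464/25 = -1498.56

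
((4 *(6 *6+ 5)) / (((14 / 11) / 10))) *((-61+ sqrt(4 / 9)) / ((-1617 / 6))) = 296840 / 1029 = 288.47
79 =79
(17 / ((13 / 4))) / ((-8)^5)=-17 / 106496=-0.00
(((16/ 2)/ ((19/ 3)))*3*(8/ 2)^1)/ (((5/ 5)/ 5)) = 75.79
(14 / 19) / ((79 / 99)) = 1386 / 1501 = 0.92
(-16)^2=256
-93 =-93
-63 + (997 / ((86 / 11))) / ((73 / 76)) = 218989 / 3139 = 69.76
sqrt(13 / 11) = sqrt(143) / 11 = 1.09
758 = 758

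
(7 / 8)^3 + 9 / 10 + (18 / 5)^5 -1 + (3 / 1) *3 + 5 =990770691 / 1600000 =619.23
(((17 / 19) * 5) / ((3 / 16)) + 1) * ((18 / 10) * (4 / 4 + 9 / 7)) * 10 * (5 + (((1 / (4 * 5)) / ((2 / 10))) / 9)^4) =11900080777 / 2326968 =5113.99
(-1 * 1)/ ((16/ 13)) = -13/ 16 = -0.81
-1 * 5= -5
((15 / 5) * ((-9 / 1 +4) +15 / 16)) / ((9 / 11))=-715 / 48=-14.90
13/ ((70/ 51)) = 663/ 70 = 9.47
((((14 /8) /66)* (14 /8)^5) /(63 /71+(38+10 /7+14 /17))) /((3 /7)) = 6958114807 /281895837696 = 0.02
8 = 8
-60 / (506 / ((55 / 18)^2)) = -1375 / 1242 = -1.11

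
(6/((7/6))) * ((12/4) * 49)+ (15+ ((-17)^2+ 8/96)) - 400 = 7921/12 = 660.08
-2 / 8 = -0.25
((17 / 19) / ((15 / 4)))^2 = 4624 / 81225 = 0.06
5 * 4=20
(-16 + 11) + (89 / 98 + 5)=0.91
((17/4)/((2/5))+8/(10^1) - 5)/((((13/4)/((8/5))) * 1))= 1028/325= 3.16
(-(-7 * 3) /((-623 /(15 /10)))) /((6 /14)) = -21 /178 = -0.12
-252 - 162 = -414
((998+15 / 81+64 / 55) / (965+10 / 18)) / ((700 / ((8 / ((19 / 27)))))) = 0.02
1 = 1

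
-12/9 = -4/3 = -1.33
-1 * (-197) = 197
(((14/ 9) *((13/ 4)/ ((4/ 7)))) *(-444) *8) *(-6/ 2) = 94276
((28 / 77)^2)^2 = 256 / 14641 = 0.02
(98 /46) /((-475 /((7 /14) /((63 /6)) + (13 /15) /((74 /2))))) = -28 /87875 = -0.00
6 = 6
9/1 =9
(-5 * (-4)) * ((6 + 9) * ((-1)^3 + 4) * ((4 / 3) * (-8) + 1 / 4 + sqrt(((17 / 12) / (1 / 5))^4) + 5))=161125 / 4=40281.25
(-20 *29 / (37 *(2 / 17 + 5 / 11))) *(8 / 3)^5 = -3554017280 / 962037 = -3694.26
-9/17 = -0.53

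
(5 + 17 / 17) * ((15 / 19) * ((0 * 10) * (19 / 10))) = 0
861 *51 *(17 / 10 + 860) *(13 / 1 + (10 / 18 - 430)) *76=-5987838659432 / 5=-1197567731886.40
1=1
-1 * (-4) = 4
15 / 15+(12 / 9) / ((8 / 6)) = 2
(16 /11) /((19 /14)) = 224 /209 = 1.07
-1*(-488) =488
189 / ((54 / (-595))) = -4165 / 2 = -2082.50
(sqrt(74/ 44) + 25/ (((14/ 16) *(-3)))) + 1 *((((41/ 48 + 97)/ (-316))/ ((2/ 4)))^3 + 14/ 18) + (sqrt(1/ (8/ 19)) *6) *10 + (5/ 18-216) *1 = -686131432580735/ 3053465468928 + sqrt(814)/ 22 + 15 *sqrt(38) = -130.94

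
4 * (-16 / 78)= -32 / 39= -0.82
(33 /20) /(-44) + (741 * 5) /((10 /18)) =533517 /80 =6668.96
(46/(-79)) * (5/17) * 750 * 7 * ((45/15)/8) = -905625/2686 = -337.16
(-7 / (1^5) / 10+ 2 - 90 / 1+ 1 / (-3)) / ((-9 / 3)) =2671 / 90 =29.68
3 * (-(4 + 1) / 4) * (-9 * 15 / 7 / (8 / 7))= 2025 / 32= 63.28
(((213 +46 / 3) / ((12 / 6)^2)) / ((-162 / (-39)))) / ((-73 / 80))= -89050 / 5913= -15.06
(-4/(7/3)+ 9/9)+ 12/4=16/7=2.29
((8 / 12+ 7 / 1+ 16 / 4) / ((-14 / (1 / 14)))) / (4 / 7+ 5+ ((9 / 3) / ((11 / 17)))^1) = -55 / 9432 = -0.01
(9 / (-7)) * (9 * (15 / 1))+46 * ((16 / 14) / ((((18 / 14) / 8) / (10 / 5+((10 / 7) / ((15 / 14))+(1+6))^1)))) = 606043 / 189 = 3206.58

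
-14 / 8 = -7 / 4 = -1.75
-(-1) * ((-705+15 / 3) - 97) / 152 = -797 / 152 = -5.24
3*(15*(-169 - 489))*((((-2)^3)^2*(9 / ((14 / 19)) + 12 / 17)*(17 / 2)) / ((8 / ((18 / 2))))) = -234130500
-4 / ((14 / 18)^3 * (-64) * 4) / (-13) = -729 / 285376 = -0.00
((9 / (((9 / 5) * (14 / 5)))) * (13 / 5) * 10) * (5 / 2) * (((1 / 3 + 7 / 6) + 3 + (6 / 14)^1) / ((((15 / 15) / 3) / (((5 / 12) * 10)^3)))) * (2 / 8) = 583984375 / 18816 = 31036.58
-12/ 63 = -4/ 21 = -0.19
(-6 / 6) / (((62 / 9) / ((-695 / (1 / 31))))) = 3127.50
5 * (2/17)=10/17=0.59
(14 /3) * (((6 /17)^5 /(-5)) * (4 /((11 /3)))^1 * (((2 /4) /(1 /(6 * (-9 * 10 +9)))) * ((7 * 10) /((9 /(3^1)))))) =493807104 /15618427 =31.62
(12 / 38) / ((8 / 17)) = 0.67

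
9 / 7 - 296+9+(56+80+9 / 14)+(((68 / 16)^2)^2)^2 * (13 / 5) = 634451993051 / 2293760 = 276599.12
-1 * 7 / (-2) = 7 / 2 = 3.50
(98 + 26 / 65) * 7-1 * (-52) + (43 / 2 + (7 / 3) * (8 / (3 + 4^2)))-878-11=-71659 / 570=-125.72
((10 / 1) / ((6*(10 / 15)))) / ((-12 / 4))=-5 / 6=-0.83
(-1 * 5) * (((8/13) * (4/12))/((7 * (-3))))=40/819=0.05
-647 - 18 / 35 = -22663 / 35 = -647.51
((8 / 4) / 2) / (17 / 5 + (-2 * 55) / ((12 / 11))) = -0.01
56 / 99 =0.57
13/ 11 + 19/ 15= 404/ 165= 2.45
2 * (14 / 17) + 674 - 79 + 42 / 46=597.56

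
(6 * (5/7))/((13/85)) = 2550/91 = 28.02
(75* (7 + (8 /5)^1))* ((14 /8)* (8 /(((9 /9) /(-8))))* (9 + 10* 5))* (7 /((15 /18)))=-35802144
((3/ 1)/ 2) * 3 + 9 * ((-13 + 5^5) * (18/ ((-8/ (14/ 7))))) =-252063/ 2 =-126031.50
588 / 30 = 98 / 5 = 19.60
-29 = -29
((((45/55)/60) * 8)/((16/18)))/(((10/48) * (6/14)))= 378/275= 1.37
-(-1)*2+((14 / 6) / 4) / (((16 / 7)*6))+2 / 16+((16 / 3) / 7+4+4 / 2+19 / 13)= 10.39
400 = 400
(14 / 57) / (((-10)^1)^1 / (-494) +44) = 182 / 32619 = 0.01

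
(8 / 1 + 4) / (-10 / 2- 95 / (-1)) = 0.13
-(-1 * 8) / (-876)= -2 / 219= -0.01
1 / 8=0.12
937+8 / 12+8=2837 / 3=945.67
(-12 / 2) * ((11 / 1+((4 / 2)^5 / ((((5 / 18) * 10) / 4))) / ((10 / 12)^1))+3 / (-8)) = -197763 / 500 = -395.53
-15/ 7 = -2.14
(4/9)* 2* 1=8/9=0.89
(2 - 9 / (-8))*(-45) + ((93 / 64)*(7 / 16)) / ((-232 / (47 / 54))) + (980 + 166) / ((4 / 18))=21451132969 / 4276224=5016.37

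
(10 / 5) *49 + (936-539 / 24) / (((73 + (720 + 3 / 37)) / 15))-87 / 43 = 113.26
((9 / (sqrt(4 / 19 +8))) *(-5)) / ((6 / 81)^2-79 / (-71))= -155277 *sqrt(741) / 300950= -14.05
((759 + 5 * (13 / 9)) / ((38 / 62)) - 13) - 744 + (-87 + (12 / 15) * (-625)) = -16048 / 171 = -93.85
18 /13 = 1.38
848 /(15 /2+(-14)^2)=1696 /407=4.17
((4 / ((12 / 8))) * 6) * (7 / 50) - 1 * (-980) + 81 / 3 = 1009.24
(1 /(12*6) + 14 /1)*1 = 1009 /72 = 14.01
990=990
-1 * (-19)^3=6859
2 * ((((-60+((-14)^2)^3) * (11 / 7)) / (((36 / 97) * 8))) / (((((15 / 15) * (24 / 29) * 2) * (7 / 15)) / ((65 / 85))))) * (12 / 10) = 9468785.91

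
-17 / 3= -5.67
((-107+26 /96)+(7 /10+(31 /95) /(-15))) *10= -805987 /760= -1060.51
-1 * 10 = -10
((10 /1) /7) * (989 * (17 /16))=84065 /56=1501.16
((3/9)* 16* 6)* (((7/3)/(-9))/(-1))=224/27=8.30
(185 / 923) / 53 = 185 / 48919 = 0.00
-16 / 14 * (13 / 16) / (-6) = 13 / 84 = 0.15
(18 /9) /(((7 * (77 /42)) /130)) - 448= -427.74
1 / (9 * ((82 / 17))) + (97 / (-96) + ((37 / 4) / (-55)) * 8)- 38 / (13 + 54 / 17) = -15203153 / 3247200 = -4.68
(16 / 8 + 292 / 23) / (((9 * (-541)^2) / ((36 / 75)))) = 1352 / 504874725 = 0.00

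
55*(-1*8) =-440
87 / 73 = 1.19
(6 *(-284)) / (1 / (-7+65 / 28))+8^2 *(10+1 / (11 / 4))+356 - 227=674871 / 77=8764.56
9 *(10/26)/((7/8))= 360/91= 3.96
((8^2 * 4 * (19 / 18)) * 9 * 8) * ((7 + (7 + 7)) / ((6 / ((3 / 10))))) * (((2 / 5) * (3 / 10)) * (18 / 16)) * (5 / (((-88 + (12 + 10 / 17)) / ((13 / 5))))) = -38093328 / 80125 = -475.42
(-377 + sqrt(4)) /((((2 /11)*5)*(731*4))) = -825 /5848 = -0.14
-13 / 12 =-1.08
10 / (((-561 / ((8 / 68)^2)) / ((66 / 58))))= -40 / 142477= -0.00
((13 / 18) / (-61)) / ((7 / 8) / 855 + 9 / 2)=-4940 / 1878007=-0.00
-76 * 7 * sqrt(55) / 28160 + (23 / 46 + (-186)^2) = 69193 / 2 - 133 * sqrt(55) / 7040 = 34596.36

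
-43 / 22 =-1.95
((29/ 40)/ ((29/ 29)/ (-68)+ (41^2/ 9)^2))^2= 1594644489/ 3692226313087888900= 0.00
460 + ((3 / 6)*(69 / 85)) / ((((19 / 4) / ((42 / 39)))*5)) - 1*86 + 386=79782932 / 104975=760.02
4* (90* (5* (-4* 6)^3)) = -24883200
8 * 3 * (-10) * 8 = -1920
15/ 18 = 5/ 6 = 0.83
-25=-25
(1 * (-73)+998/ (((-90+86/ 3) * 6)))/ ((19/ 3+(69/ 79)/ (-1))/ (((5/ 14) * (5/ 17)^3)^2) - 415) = -1289705859375/ 1119354225585304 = -0.00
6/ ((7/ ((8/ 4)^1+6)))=48/ 7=6.86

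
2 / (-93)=-2 / 93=-0.02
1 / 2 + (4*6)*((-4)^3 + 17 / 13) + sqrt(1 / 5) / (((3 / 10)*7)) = -39107 / 26 + 2*sqrt(5) / 21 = -1503.90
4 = 4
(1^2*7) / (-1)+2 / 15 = -103 / 15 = -6.87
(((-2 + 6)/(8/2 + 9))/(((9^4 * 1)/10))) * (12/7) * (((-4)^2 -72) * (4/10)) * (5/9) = -2560/255879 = -0.01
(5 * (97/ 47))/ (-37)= -485/ 1739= -0.28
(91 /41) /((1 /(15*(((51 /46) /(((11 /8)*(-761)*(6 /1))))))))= -0.01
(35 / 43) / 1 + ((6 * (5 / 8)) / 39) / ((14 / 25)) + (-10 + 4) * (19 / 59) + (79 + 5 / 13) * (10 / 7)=207706509 / 1846936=112.46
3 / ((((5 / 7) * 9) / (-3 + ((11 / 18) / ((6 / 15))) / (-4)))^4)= 135054172080961 / 587731230720000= 0.23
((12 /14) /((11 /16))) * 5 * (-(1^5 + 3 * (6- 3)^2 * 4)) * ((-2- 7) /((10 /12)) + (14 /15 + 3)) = 359264 /77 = 4665.77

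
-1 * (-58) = 58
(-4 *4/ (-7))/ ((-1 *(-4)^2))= -0.14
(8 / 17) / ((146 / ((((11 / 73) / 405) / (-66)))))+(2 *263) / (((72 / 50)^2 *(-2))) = -223368365657 / 1761127920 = -126.83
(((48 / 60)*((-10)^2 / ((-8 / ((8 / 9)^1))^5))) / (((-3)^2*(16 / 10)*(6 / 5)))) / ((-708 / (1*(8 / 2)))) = 125 / 282195171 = 0.00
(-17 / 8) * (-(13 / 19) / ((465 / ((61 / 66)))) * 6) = 13481 / 777480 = 0.02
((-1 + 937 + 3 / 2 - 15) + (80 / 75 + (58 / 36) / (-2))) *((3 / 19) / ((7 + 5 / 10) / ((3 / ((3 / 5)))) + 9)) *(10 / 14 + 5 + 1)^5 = 38093517627679 / 201179790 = 189350.62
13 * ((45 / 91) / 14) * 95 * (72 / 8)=38475 / 98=392.60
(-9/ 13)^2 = 81/ 169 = 0.48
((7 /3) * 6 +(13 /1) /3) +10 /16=455 /24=18.96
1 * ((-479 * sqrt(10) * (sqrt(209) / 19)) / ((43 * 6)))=-479 * sqrt(2090) / 4902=-4.47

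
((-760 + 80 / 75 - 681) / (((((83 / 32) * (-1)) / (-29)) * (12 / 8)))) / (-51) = 40087744 / 190485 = 210.45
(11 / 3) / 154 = 1 / 42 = 0.02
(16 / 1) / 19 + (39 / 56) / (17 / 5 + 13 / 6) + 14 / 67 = 7001193 / 5952548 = 1.18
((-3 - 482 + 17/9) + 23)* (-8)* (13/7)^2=5598632/441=12695.31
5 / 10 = 0.50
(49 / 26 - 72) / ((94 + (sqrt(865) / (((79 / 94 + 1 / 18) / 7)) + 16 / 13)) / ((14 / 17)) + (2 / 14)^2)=210069453005804 / 1670135481126369 - 17230908264479 * sqrt(865) / 1670135481126369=-0.18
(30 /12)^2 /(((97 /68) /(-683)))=-290275 /97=-2992.53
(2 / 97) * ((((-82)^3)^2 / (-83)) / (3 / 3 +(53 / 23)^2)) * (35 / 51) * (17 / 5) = -1125736704283072 / 40311357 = -27926043.38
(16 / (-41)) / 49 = -16 / 2009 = -0.01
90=90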